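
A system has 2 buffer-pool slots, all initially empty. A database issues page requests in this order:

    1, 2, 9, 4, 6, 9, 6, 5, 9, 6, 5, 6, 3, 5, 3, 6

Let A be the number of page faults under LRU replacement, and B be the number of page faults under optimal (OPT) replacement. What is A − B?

4

Under LRU: F F F F F F . F F F F . F F . F → 13 faults.
Under OPT: F F F F F . . F . F . . F . . F → 9 faults.
A − B = 13 − 9 = 4.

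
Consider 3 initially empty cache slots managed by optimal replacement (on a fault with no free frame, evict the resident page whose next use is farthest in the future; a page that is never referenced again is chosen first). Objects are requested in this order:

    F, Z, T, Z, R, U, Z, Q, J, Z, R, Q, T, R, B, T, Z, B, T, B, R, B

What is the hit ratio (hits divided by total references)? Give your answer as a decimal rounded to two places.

F: miss, frames (F)
Z: miss, frames (F Z)
T: miss, frames (F Z T)
Z: hit
R: miss, evict F, frames (Z T R)
U: miss, evict T, frames (Z R U)
Z: hit
Q: miss, evict U, frames (Z R Q)
J: miss, evict Q, frames (Z R J)
Z: hit
R: hit
Q: miss, evict J, frames (Z R Q)
T: miss, evict Q, frames (Z R T)
R: hit
B: miss, evict R, frames (Z T B)
T: hit
Z: hit
B: hit
T: hit
B: hit
R: miss, evict T, frames (Z B R)
B: hit
Hits: 11 of 22 references → 11/22 = 0.5000.

0.50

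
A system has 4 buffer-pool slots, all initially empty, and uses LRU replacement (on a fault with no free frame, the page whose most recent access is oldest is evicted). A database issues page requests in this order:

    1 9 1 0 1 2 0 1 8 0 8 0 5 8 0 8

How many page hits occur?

10

1: miss, frames (1)
9: miss, frames (1 9)
1: hit
0: miss, frames (9 1 0)
1: hit
2: miss, frames (9 0 1 2)
0: hit
1: hit
8: miss, evict 9, frames (2 0 1 8)
0: hit
8: hit
0: hit
5: miss, evict 2, frames (1 8 0 5)
8: hit
0: hit
8: hit
Hits: 10.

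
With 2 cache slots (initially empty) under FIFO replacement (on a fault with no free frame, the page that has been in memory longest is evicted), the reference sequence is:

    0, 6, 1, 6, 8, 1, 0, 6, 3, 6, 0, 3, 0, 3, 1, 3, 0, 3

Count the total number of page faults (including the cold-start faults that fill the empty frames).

0 -> fault, frames {0}
6 -> fault, frames {0,6}
1 -> fault, evict 0, frames {6,1}
6 -> hit
8 -> fault, evict 6, frames {1,8}
1 -> hit
0 -> fault, evict 1, frames {8,0}
6 -> fault, evict 8, frames {0,6}
3 -> fault, evict 0, frames {6,3}
6 -> hit
0 -> fault, evict 6, frames {3,0}
3 -> hit
0 -> hit
3 -> hit
1 -> fault, evict 3, frames {0,1}
3 -> fault, evict 0, frames {1,3}
0 -> fault, evict 1, frames {3,0}
3 -> hit
Page faults: 11.

11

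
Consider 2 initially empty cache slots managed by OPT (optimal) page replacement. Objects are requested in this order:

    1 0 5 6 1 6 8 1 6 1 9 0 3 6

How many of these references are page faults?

1: fault, frames {1}
0: fault, frames {1,0}
5: fault, evict 0, frames {1,5}
6: fault, evict 5, frames {1,6}
1: hit
6: hit
8: fault, evict 6, frames {1,8}
1: hit
6: fault, evict 8, frames {1,6}
1: hit
9: fault, evict 1, frames {6,9}
0: fault, evict 9, frames {6,0}
3: fault, evict 0, frames {6,3}
6: hit
Page faults: 9.

9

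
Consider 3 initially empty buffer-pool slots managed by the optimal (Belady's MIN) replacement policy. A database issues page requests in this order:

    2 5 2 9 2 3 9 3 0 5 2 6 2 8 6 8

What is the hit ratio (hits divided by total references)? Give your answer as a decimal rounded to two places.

0.50

2 -> miss, frames [2]
5 -> miss, frames [2, 5]
2 -> hit
9 -> miss, frames [2, 5, 9]
2 -> hit
3 -> miss, evict 2, frames [5, 9, 3]
9 -> hit
3 -> hit
0 -> miss, evict 3, frames [5, 9, 0]
5 -> hit
2 -> miss, evict 0, frames [5, 9, 2]
6 -> miss, evict 9, frames [5, 2, 6]
2 -> hit
8 -> miss, evict 2, frames [5, 6, 8]
6 -> hit
8 -> hit
Hits: 8 of 16 references → 8/16 = 0.5000.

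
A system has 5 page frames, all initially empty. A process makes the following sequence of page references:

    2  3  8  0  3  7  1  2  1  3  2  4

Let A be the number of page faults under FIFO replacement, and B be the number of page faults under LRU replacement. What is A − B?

Under FIFO: F F F F . F F F . F . F → 9 faults.
Under LRU: F F F F . F F F . . . F → 8 faults.
A − B = 9 − 8 = 1.

1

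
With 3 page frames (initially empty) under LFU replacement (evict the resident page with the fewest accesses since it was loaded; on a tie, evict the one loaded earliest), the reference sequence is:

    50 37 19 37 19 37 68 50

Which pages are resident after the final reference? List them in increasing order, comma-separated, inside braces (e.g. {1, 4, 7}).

50 -> miss, frames {50}
37 -> miss, frames {50,37}
19 -> miss, frames {50,37,19}
37 -> hit
19 -> hit
37 -> hit
68 -> miss, evict 50, frames {37,19,68}
50 -> miss, evict 68, frames {37,19,50}

{19, 37, 50}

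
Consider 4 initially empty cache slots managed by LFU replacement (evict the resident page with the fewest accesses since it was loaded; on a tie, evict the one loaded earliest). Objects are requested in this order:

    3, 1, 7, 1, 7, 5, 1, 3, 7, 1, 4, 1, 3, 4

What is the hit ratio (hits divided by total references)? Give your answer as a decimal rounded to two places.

0.64

3 -> miss, frames (3)
1 -> miss, frames (3 1)
7 -> miss, frames (3 1 7)
1 -> hit
7 -> hit
5 -> miss, frames (3 1 7 5)
1 -> hit
3 -> hit
7 -> hit
1 -> hit
4 -> miss, evict 5, frames (3 1 7 4)
1 -> hit
3 -> hit
4 -> hit
Hits: 9 of 14 references → 9/14 = 0.6429.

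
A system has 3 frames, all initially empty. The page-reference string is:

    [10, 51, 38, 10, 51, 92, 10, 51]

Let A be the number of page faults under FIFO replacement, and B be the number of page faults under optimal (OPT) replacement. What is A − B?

Under FIFO: F F F . . F F F → 6 faults.
Under OPT: F F F . . F . . → 4 faults.
A − B = 6 − 4 = 2.

2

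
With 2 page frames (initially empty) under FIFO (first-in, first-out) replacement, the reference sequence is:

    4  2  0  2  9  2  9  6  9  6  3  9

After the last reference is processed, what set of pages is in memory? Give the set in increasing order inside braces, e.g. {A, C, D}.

{3, 9}

4 -> miss, frames [4]
2 -> miss, frames [4, 2]
0 -> miss, evict 4, frames [2, 0]
2 -> hit
9 -> miss, evict 2, frames [0, 9]
2 -> miss, evict 0, frames [9, 2]
9 -> hit
6 -> miss, evict 9, frames [2, 6]
9 -> miss, evict 2, frames [6, 9]
6 -> hit
3 -> miss, evict 6, frames [9, 3]
9 -> hit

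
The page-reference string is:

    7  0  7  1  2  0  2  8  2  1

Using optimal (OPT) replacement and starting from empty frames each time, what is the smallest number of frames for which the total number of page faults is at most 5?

f=1: 10 faults
f=2: 6 faults
f=3: 5 faults
f=4: 5 faults
f=5: 5 faults
Smallest f with faults ≤ 5 is 3.

3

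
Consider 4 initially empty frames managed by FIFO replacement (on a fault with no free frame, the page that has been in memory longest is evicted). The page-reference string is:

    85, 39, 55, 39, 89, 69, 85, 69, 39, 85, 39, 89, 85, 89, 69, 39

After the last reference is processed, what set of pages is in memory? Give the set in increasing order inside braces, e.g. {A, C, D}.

{39, 69, 85, 89}

85 → miss, frames {85}
39 → miss, frames {85,39}
55 → miss, frames {85,39,55}
39 → hit
89 → miss, frames {85,39,55,89}
69 → miss, evict 85, frames {39,55,89,69}
85 → miss, evict 39, frames {55,89,69,85}
69 → hit
39 → miss, evict 55, frames {89,69,85,39}
85 → hit
39 → hit
89 → hit
85 → hit
89 → hit
69 → hit
39 → hit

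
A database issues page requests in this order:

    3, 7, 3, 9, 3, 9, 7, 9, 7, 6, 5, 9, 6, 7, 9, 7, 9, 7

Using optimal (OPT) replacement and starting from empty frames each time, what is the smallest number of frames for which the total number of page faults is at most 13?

2

f=1: 18 faults
f=2: 8 faults
f=3: 6 faults
f=4: 5 faults
f=5: 5 faults
Smallest f with faults ≤ 13 is 2.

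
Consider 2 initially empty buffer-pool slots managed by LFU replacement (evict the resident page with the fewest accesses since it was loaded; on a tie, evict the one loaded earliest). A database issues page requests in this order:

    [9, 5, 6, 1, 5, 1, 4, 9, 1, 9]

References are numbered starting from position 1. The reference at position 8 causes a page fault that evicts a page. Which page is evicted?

pos 1: 9: fault, frames (9)
pos 2: 5: fault, frames (9 5)
pos 3: 6: fault, evict 9, frames (5 6)
pos 4: 1: fault, evict 5, frames (6 1)
pos 5: 5: fault, evict 6, frames (1 5)
pos 6: 1: hit
pos 7: 4: fault, evict 5, frames (1 4)
pos 8: 9: fault, evict 4, frames (1 9)
At position 8, page 4 is evicted.

4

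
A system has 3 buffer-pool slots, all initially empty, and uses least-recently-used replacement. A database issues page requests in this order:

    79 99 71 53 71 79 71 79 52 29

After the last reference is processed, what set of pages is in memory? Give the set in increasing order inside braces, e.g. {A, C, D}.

{29, 52, 79}

79: miss, frames [79]
99: miss, frames [79, 99]
71: miss, frames [79, 99, 71]
53: miss, evict 79, frames [99, 71, 53]
71: hit
79: miss, evict 99, frames [53, 71, 79]
71: hit
79: hit
52: miss, evict 53, frames [71, 79, 52]
29: miss, evict 71, frames [79, 52, 29]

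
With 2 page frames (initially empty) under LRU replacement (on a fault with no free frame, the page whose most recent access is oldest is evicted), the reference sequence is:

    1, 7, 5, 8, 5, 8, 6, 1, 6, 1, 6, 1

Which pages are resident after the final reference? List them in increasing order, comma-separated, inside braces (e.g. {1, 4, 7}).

{1, 6}

1 → miss, frames [1]
7 → miss, frames [1, 7]
5 → miss, evict 1, frames [7, 5]
8 → miss, evict 7, frames [5, 8]
5 → hit
8 → hit
6 → miss, evict 5, frames [8, 6]
1 → miss, evict 8, frames [6, 1]
6 → hit
1 → hit
6 → hit
1 → hit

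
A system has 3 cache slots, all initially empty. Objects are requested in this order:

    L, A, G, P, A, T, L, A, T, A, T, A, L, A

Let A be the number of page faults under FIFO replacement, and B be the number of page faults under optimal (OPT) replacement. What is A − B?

Under FIFO: F F F F . F F F . . . . . . → 7 faults.
Under OPT: F F F F . F . . . . . . . . → 5 faults.
A − B = 7 − 5 = 2.

2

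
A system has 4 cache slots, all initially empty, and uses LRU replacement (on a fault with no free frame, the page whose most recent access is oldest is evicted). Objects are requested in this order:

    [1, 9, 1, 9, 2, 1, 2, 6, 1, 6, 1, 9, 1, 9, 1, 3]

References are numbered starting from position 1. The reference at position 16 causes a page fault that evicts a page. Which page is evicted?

2

pos 1: 1 -> fault, frames (1)
pos 2: 9 -> fault, frames (1 9)
pos 3: 1 -> hit
pos 4: 9 -> hit
pos 5: 2 -> fault, frames (1 9 2)
pos 6: 1 -> hit
pos 7: 2 -> hit
pos 8: 6 -> fault, frames (9 1 2 6)
pos 9: 1 -> hit
pos 10: 6 -> hit
pos 11: 1 -> hit
pos 12: 9 -> hit
pos 13: 1 -> hit
pos 14: 9 -> hit
pos 15: 1 -> hit
pos 16: 3 -> fault, evict 2, frames (6 9 1 3)
At position 16, page 2 is evicted.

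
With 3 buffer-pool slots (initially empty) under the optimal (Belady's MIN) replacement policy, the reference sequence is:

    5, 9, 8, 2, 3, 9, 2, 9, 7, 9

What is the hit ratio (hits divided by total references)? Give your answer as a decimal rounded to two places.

0.40

5: miss, frames {5}
9: miss, frames {5,9}
8: miss, frames {5,9,8}
2: miss, evict 8, frames {5,9,2}
3: miss, evict 5, frames {9,2,3}
9: hit
2: hit
9: hit
7: miss, evict 3, frames {9,2,7}
9: hit
Hits: 4 of 10 references → 4/10 = 0.4000.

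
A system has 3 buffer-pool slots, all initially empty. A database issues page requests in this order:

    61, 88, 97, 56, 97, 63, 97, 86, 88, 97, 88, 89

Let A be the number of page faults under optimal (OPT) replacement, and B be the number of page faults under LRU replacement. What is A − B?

-1

Under OPT: F F F F . F . F . . . F → 7 faults.
Under LRU: F F F F . F . F F . . F → 8 faults.
A − B = 7 − 8 = -1.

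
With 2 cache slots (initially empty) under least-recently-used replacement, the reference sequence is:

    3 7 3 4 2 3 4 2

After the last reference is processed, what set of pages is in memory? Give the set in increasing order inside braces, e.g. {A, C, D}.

3 -> fault, frames {3}
7 -> fault, frames {3,7}
3 -> hit
4 -> fault, evict 7, frames {3,4}
2 -> fault, evict 3, frames {4,2}
3 -> fault, evict 4, frames {2,3}
4 -> fault, evict 2, frames {3,4}
2 -> fault, evict 3, frames {4,2}

{2, 4}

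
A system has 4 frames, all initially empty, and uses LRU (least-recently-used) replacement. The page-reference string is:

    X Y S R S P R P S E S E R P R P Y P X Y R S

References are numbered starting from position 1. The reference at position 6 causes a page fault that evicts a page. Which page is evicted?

X

pos 1: X → fault, frames (X)
pos 2: Y → fault, frames (X Y)
pos 3: S → fault, frames (X Y S)
pos 4: R → fault, frames (X Y S R)
pos 5: S → hit
pos 6: P → fault, evict X, frames (Y R S P)
At position 6, page X is evicted.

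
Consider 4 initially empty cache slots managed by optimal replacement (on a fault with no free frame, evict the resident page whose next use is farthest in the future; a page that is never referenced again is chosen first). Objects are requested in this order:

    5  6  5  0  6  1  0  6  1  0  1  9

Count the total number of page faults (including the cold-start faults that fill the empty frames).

5: miss, frames [5]
6: miss, frames [5, 6]
5: hit
0: miss, frames [5, 6, 0]
6: hit
1: miss, frames [5, 6, 0, 1]
0: hit
6: hit
1: hit
0: hit
1: hit
9: miss, evict 1, frames [5, 6, 0, 9]
Page faults: 5.

5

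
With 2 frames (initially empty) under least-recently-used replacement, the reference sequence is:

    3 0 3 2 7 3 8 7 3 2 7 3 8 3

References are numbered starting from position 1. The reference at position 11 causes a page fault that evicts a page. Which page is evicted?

3

pos 1: 3: fault, frames (3)
pos 2: 0: fault, frames (3 0)
pos 3: 3: hit
pos 4: 2: fault, evict 0, frames (3 2)
pos 5: 7: fault, evict 3, frames (2 7)
pos 6: 3: fault, evict 2, frames (7 3)
pos 7: 8: fault, evict 7, frames (3 8)
pos 8: 7: fault, evict 3, frames (8 7)
pos 9: 3: fault, evict 8, frames (7 3)
pos 10: 2: fault, evict 7, frames (3 2)
pos 11: 7: fault, evict 3, frames (2 7)
At position 11, page 3 is evicted.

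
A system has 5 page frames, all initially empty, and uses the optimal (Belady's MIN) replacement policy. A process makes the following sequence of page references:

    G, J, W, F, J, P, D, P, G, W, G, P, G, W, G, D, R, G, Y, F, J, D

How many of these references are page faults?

9

G → fault, frames {G}
J → fault, frames {G,J}
W → fault, frames {G,J,W}
F → fault, frames {G,J,W,F}
J → hit
P → fault, frames {G,J,W,F,P}
D → fault, evict J, frames {G,W,F,P,D}
P → hit
G → hit
W → hit
G → hit
P → hit
G → hit
W → hit
G → hit
D → hit
R → fault, evict P, frames {G,W,F,D,R}
G → hit
Y → fault, evict R, frames {G,W,F,D,Y}
F → hit
J → fault, evict Y, frames {G,W,F,D,J}
D → hit
Page faults: 9.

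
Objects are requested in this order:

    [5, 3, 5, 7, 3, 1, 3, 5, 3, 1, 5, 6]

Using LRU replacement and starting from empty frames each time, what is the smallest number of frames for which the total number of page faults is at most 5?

4

f=1: 12 faults
f=2: 9 faults
f=3: 6 faults
f=4: 5 faults
f=5: 5 faults
Smallest f with faults ≤ 5 is 4.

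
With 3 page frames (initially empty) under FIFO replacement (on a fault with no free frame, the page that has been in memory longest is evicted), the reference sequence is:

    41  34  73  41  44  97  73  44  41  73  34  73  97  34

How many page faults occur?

9

41 -> fault, frames (41)
34 -> fault, frames (41 34)
73 -> fault, frames (41 34 73)
41 -> hit
44 -> fault, evict 41, frames (34 73 44)
97 -> fault, evict 34, frames (73 44 97)
73 -> hit
44 -> hit
41 -> fault, evict 73, frames (44 97 41)
73 -> fault, evict 44, frames (97 41 73)
34 -> fault, evict 97, frames (41 73 34)
73 -> hit
97 -> fault, evict 41, frames (73 34 97)
34 -> hit
Page faults: 9.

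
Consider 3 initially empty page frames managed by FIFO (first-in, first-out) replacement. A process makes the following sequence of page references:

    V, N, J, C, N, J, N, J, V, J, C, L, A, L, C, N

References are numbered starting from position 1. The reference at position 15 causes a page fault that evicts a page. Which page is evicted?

pos 1: V → fault, frames {V}
pos 2: N → fault, frames {V,N}
pos 3: J → fault, frames {V,N,J}
pos 4: C → fault, evict V, frames {N,J,C}
pos 5: N → hit
pos 6: J → hit
pos 7: N → hit
pos 8: J → hit
pos 9: V → fault, evict N, frames {J,C,V}
pos 10: J → hit
pos 11: C → hit
pos 12: L → fault, evict J, frames {C,V,L}
pos 13: A → fault, evict C, frames {V,L,A}
pos 14: L → hit
pos 15: C → fault, evict V, frames {L,A,C}
At position 15, page V is evicted.

V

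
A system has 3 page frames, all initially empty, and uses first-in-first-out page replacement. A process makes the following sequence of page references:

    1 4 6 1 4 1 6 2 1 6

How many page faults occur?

1 → fault, frames [1]
4 → fault, frames [1, 4]
6 → fault, frames [1, 4, 6]
1 → hit
4 → hit
1 → hit
6 → hit
2 → fault, evict 1, frames [4, 6, 2]
1 → fault, evict 4, frames [6, 2, 1]
6 → hit
Page faults: 5.

5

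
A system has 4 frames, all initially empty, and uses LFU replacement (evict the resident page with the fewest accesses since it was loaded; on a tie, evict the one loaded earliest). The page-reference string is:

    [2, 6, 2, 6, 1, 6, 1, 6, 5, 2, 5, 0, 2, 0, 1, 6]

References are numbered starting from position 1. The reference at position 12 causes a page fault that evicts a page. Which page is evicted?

pos 1: 2: miss, frames [2]
pos 2: 6: miss, frames [2, 6]
pos 3: 2: hit
pos 4: 6: hit
pos 5: 1: miss, frames [2, 6, 1]
pos 6: 6: hit
pos 7: 1: hit
pos 8: 6: hit
pos 9: 5: miss, frames [2, 6, 1, 5]
pos 10: 2: hit
pos 11: 5: hit
pos 12: 0: miss, evict 1, frames [2, 6, 5, 0]
At position 12, page 1 is evicted.

1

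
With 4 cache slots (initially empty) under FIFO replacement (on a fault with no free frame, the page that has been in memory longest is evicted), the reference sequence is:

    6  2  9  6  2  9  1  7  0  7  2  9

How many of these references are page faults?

6: miss, frames {6}
2: miss, frames {6,2}
9: miss, frames {6,2,9}
6: hit
2: hit
9: hit
1: miss, frames {6,2,9,1}
7: miss, evict 6, frames {2,9,1,7}
0: miss, evict 2, frames {9,1,7,0}
7: hit
2: miss, evict 9, frames {1,7,0,2}
9: miss, evict 1, frames {7,0,2,9}
Page faults: 8.

8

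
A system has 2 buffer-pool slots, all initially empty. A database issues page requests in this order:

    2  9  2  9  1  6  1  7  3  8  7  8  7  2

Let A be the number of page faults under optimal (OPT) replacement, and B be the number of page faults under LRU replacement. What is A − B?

Under OPT: F F . . F F . F F F . . . F → 8 faults.
Under LRU: F F . . F F . F F F F . . F → 9 faults.
A − B = 8 − 9 = -1.

-1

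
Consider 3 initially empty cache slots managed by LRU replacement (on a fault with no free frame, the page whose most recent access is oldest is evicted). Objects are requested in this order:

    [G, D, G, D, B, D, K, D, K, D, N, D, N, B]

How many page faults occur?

6

G → miss, frames (G)
D → miss, frames (G D)
G → hit
D → hit
B → miss, frames (G D B)
D → hit
K → miss, evict G, frames (B D K)
D → hit
K → hit
D → hit
N → miss, evict B, frames (K D N)
D → hit
N → hit
B → miss, evict K, frames (D N B)
Page faults: 6.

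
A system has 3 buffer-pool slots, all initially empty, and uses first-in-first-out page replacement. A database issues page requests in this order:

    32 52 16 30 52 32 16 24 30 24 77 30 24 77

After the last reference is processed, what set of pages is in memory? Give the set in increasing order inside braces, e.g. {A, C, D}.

32 → fault, frames (32)
52 → fault, frames (32 52)
16 → fault, frames (32 52 16)
30 → fault, evict 32, frames (52 16 30)
52 → hit
32 → fault, evict 52, frames (16 30 32)
16 → hit
24 → fault, evict 16, frames (30 32 24)
30 → hit
24 → hit
77 → fault, evict 30, frames (32 24 77)
30 → fault, evict 32, frames (24 77 30)
24 → hit
77 → hit

{24, 30, 77}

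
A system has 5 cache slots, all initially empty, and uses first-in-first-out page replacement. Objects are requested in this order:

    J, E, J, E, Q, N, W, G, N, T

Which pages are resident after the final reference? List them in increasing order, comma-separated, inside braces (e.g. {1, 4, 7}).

{G, N, Q, T, W}

J → miss, frames (J)
E → miss, frames (J E)
J → hit
E → hit
Q → miss, frames (J E Q)
N → miss, frames (J E Q N)
W → miss, frames (J E Q N W)
G → miss, evict J, frames (E Q N W G)
N → hit
T → miss, evict E, frames (Q N W G T)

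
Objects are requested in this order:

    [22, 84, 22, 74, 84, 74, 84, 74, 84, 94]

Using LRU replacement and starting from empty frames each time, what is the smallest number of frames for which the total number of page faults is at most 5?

f=1: 10 faults
f=2: 5 faults
f=3: 4 faults
f=4: 4 faults
Smallest f with faults ≤ 5 is 2.

2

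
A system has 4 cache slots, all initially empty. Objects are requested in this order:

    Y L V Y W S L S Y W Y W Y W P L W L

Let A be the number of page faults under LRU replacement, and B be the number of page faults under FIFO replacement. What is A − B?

-1

Under LRU: F F F . F F F . . . . . . . F F . . → 8 faults.
Under FIFO: F F F . F F . . F . . . . . F F F . → 9 faults.
A − B = 8 − 9 = -1.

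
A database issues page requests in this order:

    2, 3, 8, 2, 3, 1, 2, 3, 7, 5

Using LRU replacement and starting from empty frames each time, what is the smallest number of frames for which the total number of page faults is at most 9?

f=1: 10 faults
f=2: 10 faults
f=3: 6 faults
f=4: 6 faults
f=5: 6 faults
f=6: 6 faults
Smallest f with faults ≤ 9 is 3.

3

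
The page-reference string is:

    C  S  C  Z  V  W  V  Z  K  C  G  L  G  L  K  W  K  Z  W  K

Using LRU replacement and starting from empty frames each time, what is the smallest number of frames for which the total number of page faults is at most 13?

f=1: 20 faults
f=2: 15 faults
f=3: 12 faults
f=4: 11 faults
f=5: 10 faults
f=6: 9 faults
f=7: 8 faults
f=8: 8 faults
Smallest f with faults ≤ 13 is 3.

3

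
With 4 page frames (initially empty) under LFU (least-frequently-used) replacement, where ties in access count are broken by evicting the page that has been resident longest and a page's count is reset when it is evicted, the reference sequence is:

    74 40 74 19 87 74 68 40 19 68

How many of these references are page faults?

74 → miss, frames (74)
40 → miss, frames (74 40)
74 → hit
19 → miss, frames (74 40 19)
87 → miss, frames (74 40 19 87)
74 → hit
68 → miss, evict 40, frames (74 19 87 68)
40 → miss, evict 19, frames (74 87 68 40)
19 → miss, evict 87, frames (74 68 40 19)
68 → hit
Page faults: 7.

7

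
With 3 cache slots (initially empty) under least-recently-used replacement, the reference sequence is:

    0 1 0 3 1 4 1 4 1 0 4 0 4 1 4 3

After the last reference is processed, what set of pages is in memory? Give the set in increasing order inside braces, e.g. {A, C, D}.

0 → miss, frames [0]
1 → miss, frames [0, 1]
0 → hit
3 → miss, frames [1, 0, 3]
1 → hit
4 → miss, evict 0, frames [3, 1, 4]
1 → hit
4 → hit
1 → hit
0 → miss, evict 3, frames [4, 1, 0]
4 → hit
0 → hit
4 → hit
1 → hit
4 → hit
3 → miss, evict 0, frames [1, 4, 3]

{1, 3, 4}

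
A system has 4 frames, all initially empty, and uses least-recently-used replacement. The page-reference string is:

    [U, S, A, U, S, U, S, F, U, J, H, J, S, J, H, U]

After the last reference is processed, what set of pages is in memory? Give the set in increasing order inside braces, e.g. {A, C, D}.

{H, J, S, U}

U: miss, frames [U]
S: miss, frames [U, S]
A: miss, frames [U, S, A]
U: hit
S: hit
U: hit
S: hit
F: miss, frames [A, U, S, F]
U: hit
J: miss, evict A, frames [S, F, U, J]
H: miss, evict S, frames [F, U, J, H]
J: hit
S: miss, evict F, frames [U, H, J, S]
J: hit
H: hit
U: hit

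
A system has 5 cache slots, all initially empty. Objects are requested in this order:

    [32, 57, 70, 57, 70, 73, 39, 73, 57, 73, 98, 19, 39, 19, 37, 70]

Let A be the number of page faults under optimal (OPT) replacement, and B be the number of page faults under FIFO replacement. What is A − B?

Under OPT: F F F . . F F . . . F F . . F . → 8 faults.
Under FIFO: F F F . . F F . . . F F . . F F → 9 faults.
A − B = 8 − 9 = -1.

-1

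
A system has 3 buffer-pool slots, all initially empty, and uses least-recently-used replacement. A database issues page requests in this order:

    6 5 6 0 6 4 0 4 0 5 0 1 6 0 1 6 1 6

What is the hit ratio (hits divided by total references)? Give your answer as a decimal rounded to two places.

0.61

6 -> fault, frames [6]
5 -> fault, frames [6, 5]
6 -> hit
0 -> fault, frames [5, 6, 0]
6 -> hit
4 -> fault, evict 5, frames [0, 6, 4]
0 -> hit
4 -> hit
0 -> hit
5 -> fault, evict 6, frames [4, 0, 5]
0 -> hit
1 -> fault, evict 4, frames [5, 0, 1]
6 -> fault, evict 5, frames [0, 1, 6]
0 -> hit
1 -> hit
6 -> hit
1 -> hit
6 -> hit
Hits: 11 of 18 references → 11/18 = 0.6111.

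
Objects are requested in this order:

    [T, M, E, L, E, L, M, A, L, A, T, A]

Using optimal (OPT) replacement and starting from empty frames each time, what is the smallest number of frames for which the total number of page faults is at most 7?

f=1: 12 faults
f=2: 7 faults
f=3: 6 faults
f=4: 5 faults
f=5: 5 faults
Smallest f with faults ≤ 7 is 2.

2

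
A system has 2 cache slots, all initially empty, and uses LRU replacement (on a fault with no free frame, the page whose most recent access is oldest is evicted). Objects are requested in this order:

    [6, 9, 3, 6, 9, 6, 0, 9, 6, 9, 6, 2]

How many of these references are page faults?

6 → fault, frames [6]
9 → fault, frames [6, 9]
3 → fault, evict 6, frames [9, 3]
6 → fault, evict 9, frames [3, 6]
9 → fault, evict 3, frames [6, 9]
6 → hit
0 → fault, evict 9, frames [6, 0]
9 → fault, evict 6, frames [0, 9]
6 → fault, evict 0, frames [9, 6]
9 → hit
6 → hit
2 → fault, evict 9, frames [6, 2]
Page faults: 9.

9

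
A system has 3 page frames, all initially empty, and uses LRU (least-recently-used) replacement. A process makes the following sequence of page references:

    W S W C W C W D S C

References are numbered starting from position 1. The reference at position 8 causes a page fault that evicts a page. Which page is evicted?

pos 1: W -> miss, frames [W]
pos 2: S -> miss, frames [W, S]
pos 3: W -> hit
pos 4: C -> miss, frames [S, W, C]
pos 5: W -> hit
pos 6: C -> hit
pos 7: W -> hit
pos 8: D -> miss, evict S, frames [C, W, D]
At position 8, page S is evicted.

S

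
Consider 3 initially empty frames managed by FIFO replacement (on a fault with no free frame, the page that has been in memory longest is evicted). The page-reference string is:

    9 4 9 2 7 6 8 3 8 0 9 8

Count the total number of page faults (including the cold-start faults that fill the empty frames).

9 -> fault, frames (9)
4 -> fault, frames (9 4)
9 -> hit
2 -> fault, frames (9 4 2)
7 -> fault, evict 9, frames (4 2 7)
6 -> fault, evict 4, frames (2 7 6)
8 -> fault, evict 2, frames (7 6 8)
3 -> fault, evict 7, frames (6 8 3)
8 -> hit
0 -> fault, evict 6, frames (8 3 0)
9 -> fault, evict 8, frames (3 0 9)
8 -> fault, evict 3, frames (0 9 8)
Page faults: 10.

10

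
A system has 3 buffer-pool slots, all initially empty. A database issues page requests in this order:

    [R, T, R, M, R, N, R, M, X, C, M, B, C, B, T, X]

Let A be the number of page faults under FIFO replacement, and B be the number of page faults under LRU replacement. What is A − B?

Under FIFO: F F . F . F F . F F F F . . F F → 11 faults.
Under LRU: F F . F . F . . F F . F . . F F → 9 faults.
A − B = 11 − 9 = 2.

2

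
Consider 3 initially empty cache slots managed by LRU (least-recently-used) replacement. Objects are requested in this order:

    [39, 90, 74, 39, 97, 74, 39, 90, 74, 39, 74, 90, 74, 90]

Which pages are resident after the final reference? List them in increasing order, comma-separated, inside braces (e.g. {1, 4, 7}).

{39, 74, 90}

39 -> fault, frames [39]
90 -> fault, frames [39, 90]
74 -> fault, frames [39, 90, 74]
39 -> hit
97 -> fault, evict 90, frames [74, 39, 97]
74 -> hit
39 -> hit
90 -> fault, evict 97, frames [74, 39, 90]
74 -> hit
39 -> hit
74 -> hit
90 -> hit
74 -> hit
90 -> hit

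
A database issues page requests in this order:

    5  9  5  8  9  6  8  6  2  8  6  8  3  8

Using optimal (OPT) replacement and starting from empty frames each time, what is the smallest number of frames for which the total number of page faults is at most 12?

2

f=1: 14 faults
f=2: 7 faults
f=3: 6 faults
f=4: 6 faults
f=5: 6 faults
f=6: 6 faults
Smallest f with faults ≤ 12 is 2.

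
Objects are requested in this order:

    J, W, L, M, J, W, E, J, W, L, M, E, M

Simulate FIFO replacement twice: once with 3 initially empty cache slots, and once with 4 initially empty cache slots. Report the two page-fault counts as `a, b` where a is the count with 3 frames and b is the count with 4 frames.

9, 10

3 frames: F F F F F F F . . F F . . → 9 faults.
4 frames: F F F F . . F F F F F F . → 10 faults.
10 > 9: adding a frame increased faults — Belady's anomaly.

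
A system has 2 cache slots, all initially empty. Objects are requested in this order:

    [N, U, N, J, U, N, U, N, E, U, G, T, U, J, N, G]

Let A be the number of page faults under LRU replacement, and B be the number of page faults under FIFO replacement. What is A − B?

1

Under LRU: F F . F F F . . F F F F F F F F → 13 faults.
Under FIFO: F F . F . F F . F . F F F F F F → 12 faults.
A − B = 13 − 12 = 1.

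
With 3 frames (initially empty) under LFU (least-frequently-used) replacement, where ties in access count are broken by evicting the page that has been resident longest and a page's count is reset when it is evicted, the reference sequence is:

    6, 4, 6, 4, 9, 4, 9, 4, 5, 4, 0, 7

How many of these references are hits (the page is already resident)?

6

6: fault, frames (6)
4: fault, frames (6 4)
6: hit
4: hit
9: fault, frames (6 4 9)
4: hit
9: hit
4: hit
5: fault, evict 6, frames (4 9 5)
4: hit
0: fault, evict 5, frames (4 9 0)
7: fault, evict 0, frames (4 9 7)
Hits: 6.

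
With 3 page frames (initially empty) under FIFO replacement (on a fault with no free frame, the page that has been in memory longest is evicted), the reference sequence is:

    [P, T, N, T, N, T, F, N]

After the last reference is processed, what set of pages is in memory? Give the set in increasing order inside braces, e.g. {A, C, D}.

{F, N, T}

P: miss, frames {P}
T: miss, frames {P,T}
N: miss, frames {P,T,N}
T: hit
N: hit
T: hit
F: miss, evict P, frames {T,N,F}
N: hit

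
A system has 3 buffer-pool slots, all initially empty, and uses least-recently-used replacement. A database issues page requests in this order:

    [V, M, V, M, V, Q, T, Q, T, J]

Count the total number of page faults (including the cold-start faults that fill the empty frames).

5

V → fault, frames (V)
M → fault, frames (V M)
V → hit
M → hit
V → hit
Q → fault, frames (M V Q)
T → fault, evict M, frames (V Q T)
Q → hit
T → hit
J → fault, evict V, frames (Q T J)
Page faults: 5.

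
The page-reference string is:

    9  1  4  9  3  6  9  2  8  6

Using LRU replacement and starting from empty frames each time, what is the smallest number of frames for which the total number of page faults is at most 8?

f=1: 10 faults
f=2: 10 faults
f=3: 8 faults
f=4: 7 faults
f=5: 7 faults
f=6: 7 faults
f=7: 7 faults
Smallest f with faults ≤ 8 is 3.

3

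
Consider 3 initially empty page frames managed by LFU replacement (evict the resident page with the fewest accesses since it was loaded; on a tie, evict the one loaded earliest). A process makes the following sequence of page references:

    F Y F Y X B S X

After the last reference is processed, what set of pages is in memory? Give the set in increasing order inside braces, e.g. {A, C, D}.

F → fault, frames (F)
Y → fault, frames (F Y)
F → hit
Y → hit
X → fault, frames (F Y X)
B → fault, evict X, frames (F Y B)
S → fault, evict B, frames (F Y S)
X → fault, evict S, frames (F Y X)

{F, X, Y}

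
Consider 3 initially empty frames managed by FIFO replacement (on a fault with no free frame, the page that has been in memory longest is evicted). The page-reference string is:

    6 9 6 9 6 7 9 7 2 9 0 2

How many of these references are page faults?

5

6: miss, frames [6]
9: miss, frames [6, 9]
6: hit
9: hit
6: hit
7: miss, frames [6, 9, 7]
9: hit
7: hit
2: miss, evict 6, frames [9, 7, 2]
9: hit
0: miss, evict 9, frames [7, 2, 0]
2: hit
Page faults: 5.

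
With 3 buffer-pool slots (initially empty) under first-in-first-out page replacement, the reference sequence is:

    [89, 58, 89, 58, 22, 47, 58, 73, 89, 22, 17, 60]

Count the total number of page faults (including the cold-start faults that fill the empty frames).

9

89 -> miss, frames {89}
58 -> miss, frames {89,58}
89 -> hit
58 -> hit
22 -> miss, frames {89,58,22}
47 -> miss, evict 89, frames {58,22,47}
58 -> hit
73 -> miss, evict 58, frames {22,47,73}
89 -> miss, evict 22, frames {47,73,89}
22 -> miss, evict 47, frames {73,89,22}
17 -> miss, evict 73, frames {89,22,17}
60 -> miss, evict 89, frames {22,17,60}
Page faults: 9.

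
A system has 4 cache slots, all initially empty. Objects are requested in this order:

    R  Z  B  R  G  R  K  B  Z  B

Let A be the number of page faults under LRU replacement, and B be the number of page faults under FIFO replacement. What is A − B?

1

Under LRU: F F F . F . F . F . → 6 faults.
Under FIFO: F F F . F . F . . . → 5 faults.
A − B = 6 − 5 = 1.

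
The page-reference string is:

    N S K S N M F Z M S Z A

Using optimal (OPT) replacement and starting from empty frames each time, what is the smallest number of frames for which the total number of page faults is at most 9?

f=1: 12 faults
f=2: 9 faults
f=3: 7 faults
f=4: 7 faults
f=5: 7 faults
f=6: 7 faults
f=7: 7 faults
Smallest f with faults ≤ 9 is 2.

2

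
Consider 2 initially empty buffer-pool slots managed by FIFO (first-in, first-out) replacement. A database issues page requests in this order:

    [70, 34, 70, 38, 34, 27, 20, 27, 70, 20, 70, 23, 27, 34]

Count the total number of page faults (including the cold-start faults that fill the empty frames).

9

70 → miss, frames [70]
34 → miss, frames [70, 34]
70 → hit
38 → miss, evict 70, frames [34, 38]
34 → hit
27 → miss, evict 34, frames [38, 27]
20 → miss, evict 38, frames [27, 20]
27 → hit
70 → miss, evict 27, frames [20, 70]
20 → hit
70 → hit
23 → miss, evict 20, frames [70, 23]
27 → miss, evict 70, frames [23, 27]
34 → miss, evict 23, frames [27, 34]
Page faults: 9.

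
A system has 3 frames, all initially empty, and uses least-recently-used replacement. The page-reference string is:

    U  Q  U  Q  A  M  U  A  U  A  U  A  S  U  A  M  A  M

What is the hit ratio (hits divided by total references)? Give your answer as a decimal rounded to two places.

0.61

U -> fault, frames (U)
Q -> fault, frames (U Q)
U -> hit
Q -> hit
A -> fault, frames (U Q A)
M -> fault, evict U, frames (Q A M)
U -> fault, evict Q, frames (A M U)
A -> hit
U -> hit
A -> hit
U -> hit
A -> hit
S -> fault, evict M, frames (U A S)
U -> hit
A -> hit
M -> fault, evict S, frames (U A M)
A -> hit
M -> hit
Hits: 11 of 18 references → 11/18 = 0.6111.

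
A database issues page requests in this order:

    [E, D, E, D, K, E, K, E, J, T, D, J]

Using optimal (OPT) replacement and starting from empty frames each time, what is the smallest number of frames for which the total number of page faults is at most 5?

f=1: 12 faults
f=2: 6 faults
f=3: 5 faults
f=4: 5 faults
f=5: 5 faults
Smallest f with faults ≤ 5 is 3.

3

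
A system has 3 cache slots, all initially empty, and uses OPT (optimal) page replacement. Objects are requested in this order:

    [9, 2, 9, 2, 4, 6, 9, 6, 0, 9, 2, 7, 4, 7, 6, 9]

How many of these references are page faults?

8

9: fault, frames [9]
2: fault, frames [9, 2]
9: hit
2: hit
4: fault, frames [9, 2, 4]
6: fault, evict 4, frames [9, 2, 6]
9: hit
6: hit
0: fault, evict 6, frames [9, 2, 0]
9: hit
2: hit
7: fault, evict 0, frames [9, 2, 7]
4: fault, evict 2, frames [9, 7, 4]
7: hit
6: fault, evict 4, frames [9, 7, 6]
9: hit
Page faults: 8.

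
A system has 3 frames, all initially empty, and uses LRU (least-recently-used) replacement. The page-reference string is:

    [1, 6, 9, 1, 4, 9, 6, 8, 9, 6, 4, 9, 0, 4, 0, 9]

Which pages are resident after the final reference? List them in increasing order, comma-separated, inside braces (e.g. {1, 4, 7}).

1: fault, frames {1}
6: fault, frames {1,6}
9: fault, frames {1,6,9}
1: hit
4: fault, evict 6, frames {9,1,4}
9: hit
6: fault, evict 1, frames {4,9,6}
8: fault, evict 4, frames {9,6,8}
9: hit
6: hit
4: fault, evict 8, frames {9,6,4}
9: hit
0: fault, evict 6, frames {4,9,0}
4: hit
0: hit
9: hit

{0, 4, 9}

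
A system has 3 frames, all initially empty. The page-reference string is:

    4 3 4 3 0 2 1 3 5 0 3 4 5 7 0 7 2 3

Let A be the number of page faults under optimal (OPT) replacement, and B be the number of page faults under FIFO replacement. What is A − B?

-2

Under OPT: F F . . F F F . F . . F . F . . F F → 10 faults.
Under FIFO: F F . . F F F F F F . F . F . . F F → 12 faults.
A − B = 10 − 12 = -2.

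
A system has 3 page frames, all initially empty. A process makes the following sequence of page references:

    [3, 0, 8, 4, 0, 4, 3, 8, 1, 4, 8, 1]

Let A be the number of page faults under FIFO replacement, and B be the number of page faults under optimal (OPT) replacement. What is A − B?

1

Under FIFO: F F F F . . F . F . F . → 7 faults.
Under OPT: F F F F . . . F F . . . → 6 faults.
A − B = 7 − 6 = 1.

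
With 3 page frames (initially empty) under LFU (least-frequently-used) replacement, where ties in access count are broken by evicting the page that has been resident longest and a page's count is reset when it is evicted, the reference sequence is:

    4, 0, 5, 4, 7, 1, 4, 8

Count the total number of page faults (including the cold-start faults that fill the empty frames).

4 → miss, frames {4}
0 → miss, frames {4,0}
5 → miss, frames {4,0,5}
4 → hit
7 → miss, evict 0, frames {4,5,7}
1 → miss, evict 5, frames {4,7,1}
4 → hit
8 → miss, evict 7, frames {4,1,8}
Page faults: 6.

6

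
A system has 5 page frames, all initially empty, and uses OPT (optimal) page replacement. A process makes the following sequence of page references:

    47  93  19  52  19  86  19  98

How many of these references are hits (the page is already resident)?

2

47 -> miss, frames (47)
93 -> miss, frames (47 93)
19 -> miss, frames (47 93 19)
52 -> miss, frames (47 93 19 52)
19 -> hit
86 -> miss, frames (47 93 19 52 86)
19 -> hit
98 -> miss, evict 86, frames (47 93 19 52 98)
Hits: 2.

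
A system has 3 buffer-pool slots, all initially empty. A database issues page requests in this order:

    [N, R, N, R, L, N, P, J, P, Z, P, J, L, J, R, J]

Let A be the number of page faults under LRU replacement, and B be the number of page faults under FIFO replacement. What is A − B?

-1

Under LRU: F F . . F . F F . F . . F . F . → 8 faults.
Under FIFO: F F . . F . F F . F . . F . F F → 9 faults.
A − B = 8 − 9 = -1.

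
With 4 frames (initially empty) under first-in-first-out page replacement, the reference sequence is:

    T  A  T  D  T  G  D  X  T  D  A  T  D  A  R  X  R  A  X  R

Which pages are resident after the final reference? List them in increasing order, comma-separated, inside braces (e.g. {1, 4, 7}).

T -> miss, frames {T}
A -> miss, frames {T,A}
T -> hit
D -> miss, frames {T,A,D}
T -> hit
G -> miss, frames {T,A,D,G}
D -> hit
X -> miss, evict T, frames {A,D,G,X}
T -> miss, evict A, frames {D,G,X,T}
D -> hit
A -> miss, evict D, frames {G,X,T,A}
T -> hit
D -> miss, evict G, frames {X,T,A,D}
A -> hit
R -> miss, evict X, frames {T,A,D,R}
X -> miss, evict T, frames {A,D,R,X}
R -> hit
A -> hit
X -> hit
R -> hit

{A, D, R, X}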